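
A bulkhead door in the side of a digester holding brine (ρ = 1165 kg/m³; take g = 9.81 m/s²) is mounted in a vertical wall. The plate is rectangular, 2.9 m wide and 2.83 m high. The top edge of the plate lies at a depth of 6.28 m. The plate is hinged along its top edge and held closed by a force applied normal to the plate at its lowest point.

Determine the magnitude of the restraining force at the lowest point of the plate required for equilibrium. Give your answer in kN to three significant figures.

P ≈ 383 kN

γ = ρg = 1165 × 9.81 / 1000 = 11.42865 kN/m³.
The centroid lies 2.83/2 = 1.415 m below the top edge, so the centroid depth is h_c = 6.28 + 1.415 = 7.695 m.
A = 2.9 × 2.83 = 8.207 m².
Resultant F = γ·h_c·A = 11.42865 × 7.695 × 8.207 = 721.752 kN.
I_c = b·h³/12 = 2.9 × 2.83³/12 = 5.47742 m⁴.
Centre of pressure: y_p = y_c + I_c/(y_c·A) = 7.695 + 5.47742/(7.695 × 8.207) = 7.695 + 0.0867327 = 7.78173 m along the plane.
The resultant acts 1.415 + 0.0867327 = 1.50173 m (along the plate) below the hinge at the top edge, so the moment about the hinge is M = F × 1.50173 = 721.752 × 1.50173 = 1083.88 kN·m.
A normal force at the bottom, 2.83 m from the hinge, must supply this moment: P = 1083.88/2.83 = 382.996 kN.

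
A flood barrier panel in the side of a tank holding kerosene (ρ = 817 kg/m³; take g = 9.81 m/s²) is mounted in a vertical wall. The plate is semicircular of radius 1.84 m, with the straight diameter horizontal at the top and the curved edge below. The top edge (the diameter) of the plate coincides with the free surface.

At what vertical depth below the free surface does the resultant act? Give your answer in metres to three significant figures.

γ = ρg = 817 × 9.81 / 1000 = 8.01477 kN/m³.
The centroid of a semicircle lies 4r/(3π) = 0.78092 m from the diameter, here below the top edge, so the centroid depth is h_c = 0.78092 m.
A = πr²/2 = π × 1.84²/2 = 5.31809 m².
Resultant F = γ·h_c·A = 8.01477 × 0.78092 × 5.31809 = 33.2854 kN.
I_c = (π/8 − 8/(9π))·r⁴ = 0.109757 × 1.84⁴ = 1.25807 m⁴.
Centre of pressure: y_p = y_c + I_c/(y_c·A) = 0.78092 + 1.25807/(0.78092 × 5.31809) = 0.78092 + 0.30293 = 1.08385 m along the plane.

h_p = 1.08 m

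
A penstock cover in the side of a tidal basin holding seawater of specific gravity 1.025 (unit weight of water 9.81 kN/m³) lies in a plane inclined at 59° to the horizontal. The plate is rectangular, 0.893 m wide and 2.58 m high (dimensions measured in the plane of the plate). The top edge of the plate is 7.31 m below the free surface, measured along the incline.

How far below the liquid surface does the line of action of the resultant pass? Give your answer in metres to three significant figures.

h_p = 7.43 m

γ = 1.025 × 9.81 = 10.05525 kN/m³.
Let θ = 59° be the plate's angle to the horizontal; measure y along the incline from where the plane meets the free surface. Vertical depth h = y·sinθ with sinθ = 0.857167.
The centroid lies 2.58/2 = 1.29 m below the top edge, so y_c = 7.31 + 1.29 = 8.6 m and h_c = 8.6 × 0.857167 = 7.37164 m.
A = 0.893 × 2.58 = 2.30394 m².
Resultant F = γ·h_c·A = 10.05525 × 7.37164 × 2.30394 = 170.777 kN.
I_c = b·h³/12 = 0.893 × 2.58³/12 = 1.278 m⁴.
Centre of pressure: y_p = y_c + I_c/(y_c·A) = 8.6 + 1.278/(8.6 × 2.30394) = 8.6 + 0.0645002 = 8.6645 m along the plane.
Vertically, h_p = y_p·sinθ = 8.6645 × 0.857167 = 7.42692 m.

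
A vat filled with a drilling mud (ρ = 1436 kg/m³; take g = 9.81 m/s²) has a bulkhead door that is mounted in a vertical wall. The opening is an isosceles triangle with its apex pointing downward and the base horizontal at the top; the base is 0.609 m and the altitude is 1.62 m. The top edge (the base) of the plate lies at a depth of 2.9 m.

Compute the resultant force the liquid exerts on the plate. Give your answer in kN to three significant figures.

γ = ρg = 1436 × 9.81 / 1000 = 14.08716 kN/m³.
With the apex down, the centroid sits h/3 = 1.62/3 = 0.54 m below the base (the top edge), so the centroid depth is h_c = 2.9 + 0.54 = 3.44 m.
A = ½ × 0.609 × 1.62 = 0.49329 m².
Resultant F = γ·h_c·A = 14.08716 × 3.44 × 0.49329 = 23.9047 kN.

F ≈ 23.9 kN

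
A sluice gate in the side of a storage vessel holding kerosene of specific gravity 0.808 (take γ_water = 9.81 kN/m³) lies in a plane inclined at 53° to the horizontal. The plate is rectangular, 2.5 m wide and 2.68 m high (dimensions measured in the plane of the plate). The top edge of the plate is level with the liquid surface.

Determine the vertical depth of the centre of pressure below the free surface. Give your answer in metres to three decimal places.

γ = 0.808 × 9.81 = 7.92648 kN/m³.
Let θ = 53° be the plate's angle to the horizontal; measure y along the incline from where the plane meets the free surface. Vertical depth h = y·sinθ with sinθ = 0.798636.
The centroid lies 2.68/2 = 1.34 m below the top edge, so y_c = 1.34 m and h_c = 1.34 × 0.798636 = 1.07017 m.
A = 2.5 × 2.68 = 6.7 m².
Resultant F = γ·h_c·A = 7.92648 × 1.07017 × 6.7 = 56.834 kN.
I_c = b·h³/12 = 2.5 × 2.68³/12 = 4.01017 m⁴.
Centre of pressure: y_p = y_c + I_c/(y_c·A) = 1.34 + 4.01017/(1.34 × 6.7) = 1.34 + 0.446666 = 1.78667 m along the plane.
Vertically, h_p = y_p·sinθ = 1.78667 × 0.798636 = 1.4269 m.

h_p = 1.427 m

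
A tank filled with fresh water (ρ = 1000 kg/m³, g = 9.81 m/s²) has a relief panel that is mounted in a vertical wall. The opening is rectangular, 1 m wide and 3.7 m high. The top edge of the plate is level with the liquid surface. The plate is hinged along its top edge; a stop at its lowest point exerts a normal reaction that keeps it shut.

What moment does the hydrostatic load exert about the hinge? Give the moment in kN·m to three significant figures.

γ = ρg = 1000 × 9.81 = 9810 N/m³ = 9.81 kN/m³.
The centroid lies 3.7/2 = 1.85 m below the top edge, so the centroid depth is h_c = 1.85 m.
A = 1 × 3.7 = 3.7 m².
Resultant F = γ·h_c·A = 9.81 × 1.85 × 3.7 = 67.1495 kN.
I_c = b·h³/12 = 1 × 3.7³/12 = 4.22108 m⁴.
Centre of pressure: y_p = y_c + I_c/(y_c·A) = 1.85 + 4.22108/(1.85 × 3.7) = 1.85 + 0.616666 = 2.46667 m along the plane.
The resultant acts 1.85 + 0.616666 = 2.46667 m (along the plate) below the hinge at the top edge, so the moment about the hinge is M = F × 2.46667 = 67.1495 × 2.46667 = 165.636 kN·m.

M ≈ 166 kN·m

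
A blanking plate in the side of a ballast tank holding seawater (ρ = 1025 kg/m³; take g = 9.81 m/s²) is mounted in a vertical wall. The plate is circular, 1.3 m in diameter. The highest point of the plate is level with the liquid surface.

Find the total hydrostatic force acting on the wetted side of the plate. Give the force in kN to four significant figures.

F ≈ 8.675 kN

γ = ρg = 1025 × 9.81 / 1000 = 10.05525 kN/m³.
The centroid is at the centre, 0.65 m below the top of the plate, so the centroid depth is h_c = 0.65 m.
A = π(0.65)² = 1.32732 m².
Resultant F = γ·h_c·A = 10.05525 × 0.65 × 1.32732 = 8.67525 kN.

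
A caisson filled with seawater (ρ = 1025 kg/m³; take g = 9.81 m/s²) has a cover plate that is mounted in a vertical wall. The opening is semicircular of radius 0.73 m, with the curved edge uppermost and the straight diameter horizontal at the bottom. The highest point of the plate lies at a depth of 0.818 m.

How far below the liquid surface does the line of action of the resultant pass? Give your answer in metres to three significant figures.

γ = ρg = 1025 × 9.81 / 1000 = 10.05525 kN/m³.
The centroid lies 4r/(3π) = 0.309822 m above the diameter, so r − 4r/(3π) = 0.73 − 0.309822 = 0.420178 m below the topmost point, so the centroid depth is h_c = 0.818 + 0.420178 = 1.23818 m.
A = πr²/2 = π × 0.73²/2 = 0.837077 m².
Resultant F = γ·h_c·A = 10.05525 × 1.23818 × 0.837077 = 10.4218 kN.
I_c = (π/8 − 8/(9π))·r⁴ = 0.109757 × 0.73⁴ = 0.0311691 m⁴.
Centre of pressure: y_p = y_c + I_c/(y_c·A) = 1.23818 + 0.0311691/(1.23818 × 0.837077) = 1.23818 + 0.0300729 = 1.26825 m along the plane.

h_p = 1.27 m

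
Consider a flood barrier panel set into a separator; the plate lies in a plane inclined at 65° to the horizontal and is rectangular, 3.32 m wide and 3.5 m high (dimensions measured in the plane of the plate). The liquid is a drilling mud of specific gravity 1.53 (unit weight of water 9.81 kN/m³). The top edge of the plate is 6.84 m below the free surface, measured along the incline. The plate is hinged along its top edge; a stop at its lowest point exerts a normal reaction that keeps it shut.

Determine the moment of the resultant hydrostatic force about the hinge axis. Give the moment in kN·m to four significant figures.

γ = 1.53 × 9.81 = 15.0093 kN/m³.
Let θ = 65° be the plate's angle to the horizontal; measure y along the incline from where the plane meets the free surface. Vertical depth h = y·sinθ with sinθ = 0.906308.
The centroid lies 3.5/2 = 1.75 m below the top edge, so y_c = 6.84 + 1.75 = 8.59 m and h_c = 8.59 × 0.906308 = 7.78519 m.
A = 3.32 × 3.5 = 11.62 m².
Resultant F = γ·h_c·A = 15.0093 × 7.78519 × 11.62 = 1357.8 kN.
I_c = b·h³/12 = 3.32 × 3.5³/12 = 11.8621 m⁴.
Centre of pressure: y_p = y_c + I_c/(y_c·A) = 8.59 + 11.8621/(8.59 × 11.62) = 8.59 + 0.11884 = 8.70884 m along the plane.
The resultant acts 1.75 + 0.11884 = 1.86884 m (along the plate) below the hinge at the top edge, so the moment about the hinge is M = F × 1.86884 = 1357.8 × 1.86884 = 2537.51 kN·m.

M ≈ 2538 kN·m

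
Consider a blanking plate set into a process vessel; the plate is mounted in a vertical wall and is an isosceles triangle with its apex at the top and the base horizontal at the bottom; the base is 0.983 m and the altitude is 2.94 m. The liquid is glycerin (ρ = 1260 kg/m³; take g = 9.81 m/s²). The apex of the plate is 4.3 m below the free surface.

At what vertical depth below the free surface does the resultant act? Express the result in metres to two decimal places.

γ = ρg = 1260 × 9.81 / 1000 = 12.3606 kN/m³.
With the apex up, the centroid sits 2h/3 = 2 × 2.94/3 = 1.96 m below the apex, so the centroid depth is h_c = 4.3 + 1.96 = 6.26 m.
A = ½ × 0.983 × 2.94 = 1.44501 m².
Resultant F = γ·h_c·A = 12.3606 × 6.26 × 1.44501 = 111.811 kN.
I_c = b·h³/36 = 0.983 × 2.94³/36 = 0.693894 m⁴.
Centre of pressure: y_p = y_c + I_c/(y_c·A) = 6.26 + 0.693894/(6.26 × 1.44501) = 6.26 + 0.0767093 = 6.33671 m along the plane.

h_p = 6.34 m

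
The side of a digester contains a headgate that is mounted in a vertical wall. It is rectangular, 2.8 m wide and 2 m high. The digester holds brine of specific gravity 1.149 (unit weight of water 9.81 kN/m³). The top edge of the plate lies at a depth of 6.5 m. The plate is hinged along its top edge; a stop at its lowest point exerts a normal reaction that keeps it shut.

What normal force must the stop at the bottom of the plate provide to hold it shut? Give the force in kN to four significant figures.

P ≈ 247.2 kN

γ = 1.149 × 9.81 = 11.27169 kN/m³.
The centroid lies 2/2 = 1 m below the top edge, so the centroid depth is h_c = 6.5 + 1 = 7.5 m.
A = 2.8 × 2 = 5.6 m².
Resultant F = γ·h_c·A = 11.27169 × 7.5 × 5.6 = 473.411 kN.
I_c = b·h³/12 = 2.8 × 2³/12 = 1.86667 m⁴.
Centre of pressure: y_p = y_c + I_c/(y_c·A) = 7.5 + 1.86667/(7.5 × 5.6) = 7.5 + 0.0444445 = 7.54444 m along the plane.
The resultant acts 1 + 0.0444445 = 1.04444 m (along the plate) below the hinge at the top edge, so the moment about the hinge is M = F × 1.04444 = 473.411 × 1.04444 = 494.449 kN·m.
A normal force at the bottom, 2 m from the hinge, must supply this moment: P = 494.449/2 = 247.225 kN.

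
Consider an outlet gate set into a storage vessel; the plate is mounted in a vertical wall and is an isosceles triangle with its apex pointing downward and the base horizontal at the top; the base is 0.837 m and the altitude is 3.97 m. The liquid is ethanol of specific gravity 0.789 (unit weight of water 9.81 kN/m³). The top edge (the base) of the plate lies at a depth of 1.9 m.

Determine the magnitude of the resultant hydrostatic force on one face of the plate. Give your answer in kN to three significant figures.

γ = 0.789 × 9.81 = 7.74009 kN/m³.
With the apex down, the centroid sits h/3 = 3.97/3 = 1.32333 m below the base (the top edge), so the centroid depth is h_c = 1.9 + 1.32333 = 3.22333 m.
A = ½ × 0.837 × 3.97 = 1.66145 m².
Resultant F = γ·h_c·A = 7.74009 × 3.22333 × 1.66145 = 41.4513 kN.

F ≈ 41.5 kN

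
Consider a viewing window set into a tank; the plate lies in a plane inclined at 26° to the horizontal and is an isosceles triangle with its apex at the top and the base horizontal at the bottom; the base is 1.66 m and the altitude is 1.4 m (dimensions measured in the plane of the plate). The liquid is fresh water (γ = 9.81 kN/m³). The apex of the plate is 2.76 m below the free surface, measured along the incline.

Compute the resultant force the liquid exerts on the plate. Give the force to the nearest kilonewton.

F ≈ 18 kN

γ = 9.81 kN/m³.
Let θ = 26° be the plate's angle to the horizontal; measure y along the incline from where the plane meets the free surface. Vertical depth h = y·sinθ with sinθ = 0.438371.
With the apex up, the centroid sits 2h/3 = 2 × 1.4/3 = 0.933333 m below the apex, so y_c = 2.76 + 0.933333 = 3.69333 m and h_c = 3.69333 × 0.438371 = 1.61905 m.
A = ½ × 1.66 × 1.4 = 1.162 m².
Resultant F = γ·h_c·A = 9.81 × 1.61905 × 1.162 = 18.4559 kN.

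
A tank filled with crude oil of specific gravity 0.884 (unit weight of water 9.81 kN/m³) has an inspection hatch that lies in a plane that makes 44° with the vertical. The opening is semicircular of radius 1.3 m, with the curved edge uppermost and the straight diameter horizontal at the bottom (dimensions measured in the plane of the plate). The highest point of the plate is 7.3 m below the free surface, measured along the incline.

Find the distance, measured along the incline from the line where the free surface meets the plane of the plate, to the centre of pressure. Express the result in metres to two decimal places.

y_p = 8.06 m

γ = 0.884 × 9.81 = 8.67204 kN/m³.
The plate makes 44° with the vertical, i.e. θ = 90° − 44° = 46° to the horizontal. Measuring y along the incline from the free-surface line, vertical depth h = y·sinθ with sinθ = 0.719340.
The centroid lies 4r/(3π) = 0.551737 m above the diameter, so r − 4r/(3π) = 1.3 − 0.551737 = 0.748263 m below the topmost point, so y_c = 7.3 + 0.748263 = 8.04826 m and h_c = 8.04826 × 0.719340 = 5.78944 m.
A = πr²/2 = π × 1.3²/2 = 2.65465 m².
Resultant F = γ·h_c·A = 8.67204 × 5.78944 × 2.65465 = 133.28 kN.
I_c = (π/8 − 8/(9π))·r⁴ = 0.109757 × 1.3⁴ = 0.313477 m⁴.
Centre of pressure: y_p = y_c + I_c/(y_c·A) = 8.04826 + 0.313477/(8.04826 × 2.65465) = 8.04826 + 0.0146722 = 8.06293 m along the plane.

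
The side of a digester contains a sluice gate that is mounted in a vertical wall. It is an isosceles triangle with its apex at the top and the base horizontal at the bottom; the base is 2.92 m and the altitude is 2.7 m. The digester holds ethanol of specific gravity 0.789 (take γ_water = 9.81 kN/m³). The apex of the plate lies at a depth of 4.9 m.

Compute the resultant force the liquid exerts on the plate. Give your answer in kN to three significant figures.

γ = 0.789 × 9.81 = 7.74009 kN/m³.
With the apex up, the centroid sits 2h/3 = 2 × 2.7/3 = 1.8 m below the apex, so the centroid depth is h_c = 4.9 + 1.8 = 6.7 m.
A = ½ × 2.92 × 2.7 = 3.942 m².
Resultant F = γ·h_c·A = 7.74009 × 6.7 × 3.942 = 204.427 kN.

F ≈ 204 kN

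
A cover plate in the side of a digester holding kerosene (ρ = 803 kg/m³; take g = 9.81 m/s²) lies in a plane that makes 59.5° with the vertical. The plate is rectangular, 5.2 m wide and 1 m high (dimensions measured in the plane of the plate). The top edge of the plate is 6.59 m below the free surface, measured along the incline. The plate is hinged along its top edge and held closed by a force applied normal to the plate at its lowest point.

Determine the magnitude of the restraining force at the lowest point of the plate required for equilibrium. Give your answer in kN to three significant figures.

γ = ρg = 803 × 9.81 / 1000 = 7.87743 kN/m³.
The plate makes 59.5° with the vertical, i.e. θ = 90° − 59.5° = 30.5° to the horizontal. Measuring y along the incline from the free-surface line, vertical depth h = y·sinθ with sinθ = 0.507538.
The centroid lies 1/2 = 0.5 m below the top edge, so y_c = 6.59 + 0.5 = 7.09 m and h_c = 7.09 × 0.507538 = 3.59844 m.
A = 5.2 × 1 = 5.2 m².
Resultant F = γ·h_c·A = 7.87743 × 3.59844 × 5.2 = 147.402 kN.
I_c = b·h³/12 = 5.2 × 1³/12 = 0.433333 m⁴.
Centre of pressure: y_p = y_c + I_c/(y_c·A) = 7.09 + 0.433333/(7.09 × 5.2) = 7.09 + 0.0117536 = 7.10175 m along the plane.
The resultant acts 0.5 + 0.0117536 = 0.511754 m (along the plate) below the hinge at the top edge, so the moment about the hinge is M = F × 0.511754 = 147.402 × 0.511754 = 75.4336 kN·m.
A normal force at the bottom, 1 m from the hinge, must supply this moment: P = 75.4336/1 = 75.4336 kN.

P ≈ 75.4 kN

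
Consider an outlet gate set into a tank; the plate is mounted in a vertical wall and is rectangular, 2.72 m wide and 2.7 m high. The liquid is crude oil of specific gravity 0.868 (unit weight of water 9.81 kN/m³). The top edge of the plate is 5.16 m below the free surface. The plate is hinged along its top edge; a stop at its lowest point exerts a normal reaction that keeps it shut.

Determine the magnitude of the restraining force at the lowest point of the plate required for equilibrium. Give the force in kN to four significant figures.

P ≈ 217.6 kN

γ = 0.868 × 9.81 = 8.51508 kN/m³.
The centroid lies 2.7/2 = 1.35 m below the top edge, so the centroid depth is h_c = 5.16 + 1.35 = 6.51 m.
A = 2.72 × 2.7 = 7.344 m².
Resultant F = γ·h_c·A = 8.51508 × 6.51 × 7.344 = 407.101 kN.
I_c = b·h³/12 = 2.72 × 2.7³/12 = 4.46148 m⁴.
Centre of pressure: y_p = y_c + I_c/(y_c·A) = 6.51 + 4.46148/(6.51 × 7.344) = 6.51 + 0.093318 = 6.60332 m along the plane.
The resultant acts 1.35 + 0.093318 = 1.44332 m (along the plate) below the hinge at the top edge, so the moment about the hinge is M = F × 1.44332 = 407.101 × 1.44332 = 587.577 kN·m.
A normal force at the bottom, 2.7 m from the hinge, must supply this moment: P = 587.577/2.7 = 217.621 kN.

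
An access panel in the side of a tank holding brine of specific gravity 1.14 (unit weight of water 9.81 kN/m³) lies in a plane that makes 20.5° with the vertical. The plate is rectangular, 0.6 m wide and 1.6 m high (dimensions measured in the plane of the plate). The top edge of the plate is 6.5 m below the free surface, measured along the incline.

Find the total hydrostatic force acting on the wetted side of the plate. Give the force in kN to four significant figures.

F ≈ 73.41 kN

γ = 1.14 × 9.81 = 11.1834 kN/m³.
The plate makes 20.5° with the vertical, i.e. θ = 90° − 20.5° = 69.5° to the horizontal. Measuring y along the incline from the free-surface line, vertical depth h = y·sinθ with sinθ = 0.936672.
The centroid lies 1.6/2 = 0.8 m below the top edge, so y_c = 6.5 + 0.8 = 7.3 m and h_c = 7.3 × 0.936672 = 6.83771 m.
A = 0.6 × 1.6 = 0.96 m².
Resultant F = γ·h_c·A = 11.1834 × 6.83771 × 0.96 = 73.4101 kN.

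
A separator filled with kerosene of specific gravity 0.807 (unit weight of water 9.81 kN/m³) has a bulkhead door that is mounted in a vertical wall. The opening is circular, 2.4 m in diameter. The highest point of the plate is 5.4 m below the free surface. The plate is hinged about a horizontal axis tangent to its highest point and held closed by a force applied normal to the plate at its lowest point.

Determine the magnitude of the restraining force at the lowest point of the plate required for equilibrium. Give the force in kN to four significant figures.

γ = 0.807 × 9.81 = 7.91667 kN/m³.
The centroid is at the centre, 1.2 m below the top of the plate, so the centroid depth is h_c = 5.4 + 1.2 = 6.6 m.
A = π(1.2)² = 4.52389 m².
Resultant F = γ·h_c·A = 7.91667 × 6.6 × 4.52389 = 236.373 kN.
I_c = πr⁴/4 = π × 1.2⁴/4 = 1.6286 m⁴.
Centre of pressure: y_p = y_c + I_c/(y_c·A) = 6.6 + 1.6286/(6.6 × 4.52389) = 6.6 + 0.0545454 = 6.65455 m along the plane.
The resultant acts 1.2 + 0.0545454 = 1.25455 m (along the plate) below the hinge at the top edge, so the moment about the hinge is M = F × 1.25455 = 236.373 × 1.25455 = 296.542 kN·m.
A normal force at the bottom, 2.4 m from the hinge, must supply this moment: P = 296.542/2.4 = 123.559 kN.

P ≈ 123.6 kN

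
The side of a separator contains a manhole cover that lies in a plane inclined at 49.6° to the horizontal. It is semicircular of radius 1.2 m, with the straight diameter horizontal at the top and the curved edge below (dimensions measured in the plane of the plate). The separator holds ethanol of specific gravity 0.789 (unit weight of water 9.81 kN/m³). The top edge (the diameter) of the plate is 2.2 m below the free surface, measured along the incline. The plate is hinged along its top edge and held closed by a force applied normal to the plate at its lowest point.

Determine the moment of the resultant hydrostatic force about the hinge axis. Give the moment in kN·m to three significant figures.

M ≈ 19.7 kN·m

γ = 0.789 × 9.81 = 7.74009 kN/m³.
Let θ = 49.6° be the plate's angle to the horizontal; measure y along the incline from where the plane meets the free surface. Vertical depth h = y·sinθ with sinθ = 0.761538.
The centroid of a semicircle lies 4r/(3π) = 0.509296 m from the diameter, here below the top edge, so y_c = 2.2 + 0.509296 = 2.7093 m and h_c = 2.7093 × 0.761538 = 2.06323 m.
A = πr²/2 = π × 1.2²/2 = 2.26195 m².
Resultant F = γ·h_c·A = 7.74009 × 2.06323 × 2.26195 = 36.1224 kN.
I_c = (π/8 − 8/(9π))·r⁴ = 0.109757 × 1.2⁴ = 0.227592 m⁴.
Centre of pressure: y_p = y_c + I_c/(y_c·A) = 2.7093 + 0.227592/(2.7093 × 2.26195) = 2.7093 + 0.0371379 = 2.74644 m along the plane.
The resultant acts 0.509296 + 0.0371379 = 0.546434 m (along the plate) below the hinge at the top edge, so the moment about the hinge is M = F × 0.546434 = 36.1224 × 0.546434 = 19.7385 kN·m.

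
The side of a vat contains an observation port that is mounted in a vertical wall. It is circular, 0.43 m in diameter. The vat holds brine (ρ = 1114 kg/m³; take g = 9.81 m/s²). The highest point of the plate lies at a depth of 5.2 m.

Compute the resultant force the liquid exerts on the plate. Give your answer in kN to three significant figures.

γ = ρg = 1114 × 9.81 / 1000 = 10.92834 kN/m³.
The centroid is at the centre, 0.215 m below the top of the plate, so the centroid depth is h_c = 5.2 + 0.215 = 5.415 m.
A = π(0.215)² = 0.14522 m².
Resultant F = γ·h_c·A = 10.92834 × 5.415 × 0.14522 = 8.59368 kN.

F ≈ 8.59 kN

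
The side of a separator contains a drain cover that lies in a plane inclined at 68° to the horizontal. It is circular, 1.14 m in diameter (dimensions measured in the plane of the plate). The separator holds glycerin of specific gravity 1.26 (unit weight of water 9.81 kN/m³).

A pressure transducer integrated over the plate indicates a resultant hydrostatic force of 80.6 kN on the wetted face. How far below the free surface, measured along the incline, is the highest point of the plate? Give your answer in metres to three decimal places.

y_top ≈ 6.320 m

γ = 1.26 × 9.81 = 12.3606 kN/m³.
A = π(0.57)² = 1.0207 m².
From F = γ·h_c·A, the centroid depth is h_c = 80.6/(12.3606 × 1.0207) = 6.38848 m.
Let θ = 68° be the plate's angle to the horizontal; measure y along the incline from where the plane meets the free surface. Vertical depth h = y·sinθ with sinθ = 0.927184.
Along the incline, y_c = h_c/sinθ = 6.38848/0.927184 = 6.8902 m.
The centroid is at the centre, 0.57 m below the top of the plate, so the highest point sits at y_top = 6.8902 − 0.57 = 6.3202 m along the incline.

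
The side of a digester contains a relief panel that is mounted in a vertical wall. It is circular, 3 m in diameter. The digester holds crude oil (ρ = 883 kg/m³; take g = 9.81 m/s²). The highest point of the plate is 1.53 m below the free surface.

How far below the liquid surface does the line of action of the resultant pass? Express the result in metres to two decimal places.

h_p = 3.22 m

γ = ρg = 883 × 9.81 / 1000 = 8.66223 kN/m³.
The centroid is at the centre, 1.5 m below the top of the plate, so the centroid depth is h_c = 1.53 + 1.5 = 3.03 m.
A = π(1.5)² = 7.06858 m².
Resultant F = γ·h_c·A = 8.66223 × 3.03 × 7.06858 = 185.526 kN.
I_c = πr⁴/4 = π × 1.5⁴/4 = 3.97608 m⁴.
Centre of pressure: y_p = y_c + I_c/(y_c·A) = 3.03 + 3.97608/(3.03 × 7.06858) = 3.03 + 0.185644 = 3.21564 m along the plane.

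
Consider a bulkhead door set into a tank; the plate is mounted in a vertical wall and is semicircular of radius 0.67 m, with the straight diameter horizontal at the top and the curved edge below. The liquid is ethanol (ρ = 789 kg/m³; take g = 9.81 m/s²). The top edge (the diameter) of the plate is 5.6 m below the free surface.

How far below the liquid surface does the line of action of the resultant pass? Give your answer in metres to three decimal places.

h_p = 5.890 m

γ = ρg = 789 × 9.81 / 1000 = 7.74009 kN/m³.
The centroid of a semicircle lies 4r/(3π) = 0.284357 m from the diameter, here below the top edge, so the centroid depth is h_c = 5.6 + 0.284357 = 5.88436 m.
A = πr²/2 = π × 0.67²/2 = 0.70513 m².
Resultant F = γ·h_c·A = 7.74009 × 5.88436 × 0.70513 = 32.1155 kN.
I_c = (π/8 − 8/(9π))·r⁴ = 0.109757 × 0.67⁴ = 0.0221173 m⁴.
Centre of pressure: y_p = y_c + I_c/(y_c·A) = 5.88436 + 0.0221173/(5.88436 × 0.70513) = 5.88436 + 0.00533045 = 5.88969 m along the plane.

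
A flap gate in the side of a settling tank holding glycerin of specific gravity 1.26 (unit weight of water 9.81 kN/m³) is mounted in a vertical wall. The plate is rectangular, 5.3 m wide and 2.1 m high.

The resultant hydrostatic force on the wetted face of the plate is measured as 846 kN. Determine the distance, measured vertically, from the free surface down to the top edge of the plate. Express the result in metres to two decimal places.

γ = 1.26 × 9.81 = 12.3606 kN/m³.
A = 5.3 × 2.1 = 11.13 m².
From F = γ·h_c·A, the centroid depth is h_c = 846/(12.3606 × 11.13) = 6.14944 m.
The centroid lies 2.1/2 = 1.05 m below the top edge, so the top edge sits at h_top = 6.14944 − 1.05 = 5.09944 m below the surface.

d_top ≈ 5.10 m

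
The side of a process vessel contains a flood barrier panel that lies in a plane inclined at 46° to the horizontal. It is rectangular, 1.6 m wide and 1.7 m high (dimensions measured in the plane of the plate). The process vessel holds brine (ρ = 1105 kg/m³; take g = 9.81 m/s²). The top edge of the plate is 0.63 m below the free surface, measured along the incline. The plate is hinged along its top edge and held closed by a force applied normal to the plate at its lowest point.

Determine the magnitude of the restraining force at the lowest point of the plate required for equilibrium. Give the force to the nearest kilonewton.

γ = ρg = 1105 × 9.81 / 1000 = 10.84005 kN/m³.
Let θ = 46° be the plate's angle to the horizontal; measure y along the incline from where the plane meets the free surface. Vertical depth h = y·sinθ with sinθ = 0.719340.
The centroid lies 1.7/2 = 0.85 m below the top edge, so y_c = 0.63 + 0.85 = 1.48 m and h_c = 1.48 × 0.719340 = 1.06462 m.
A = 1.6 × 1.7 = 2.72 m².
Resultant F = γ·h_c·A = 10.84005 × 1.06462 × 2.72 = 31.3903 kN.
I_c = b·h³/12 = 1.6 × 1.7³/12 = 0.655067 m⁴.
Centre of pressure: y_p = y_c + I_c/(y_c·A) = 1.48 + 0.655067/(1.48 × 2.72) = 1.48 + 0.162725 = 1.64272 m along the plane.
The resultant acts 0.85 + 0.162725 = 1.01273 m (along the plate) below the hinge at the top edge, so the moment about the hinge is M = F × 1.01273 = 31.3903 × 1.01273 = 31.7899 kN·m.
A normal force at the bottom, 1.7 m from the hinge, must supply this moment: P = 31.7899/1.7 = 18.6999 kN.

P ≈ 19 kN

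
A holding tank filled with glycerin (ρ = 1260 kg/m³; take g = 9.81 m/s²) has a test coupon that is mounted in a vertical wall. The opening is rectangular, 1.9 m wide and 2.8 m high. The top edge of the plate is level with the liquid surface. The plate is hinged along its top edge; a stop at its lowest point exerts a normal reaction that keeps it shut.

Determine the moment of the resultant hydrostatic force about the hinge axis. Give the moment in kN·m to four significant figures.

γ = ρg = 1260 × 9.81 / 1000 = 12.3606 kN/m³.
The centroid lies 2.8/2 = 1.4 m below the top edge, so the centroid depth is h_c = 1.4 m.
A = 1.9 × 2.8 = 5.32 m².
Resultant F = γ·h_c·A = 12.3606 × 1.4 × 5.32 = 92.0617 kN.
I_c = b·h³/12 = 1.9 × 2.8³/12 = 3.47573 m⁴.
Centre of pressure: y_p = y_c + I_c/(y_c·A) = 1.4 + 3.47573/(1.4 × 5.32) = 1.4 + 0.466666 = 1.86667 m along the plane.
The resultant acts 1.4 + 0.466666 = 1.86667 m (along the plate) below the hinge at the top edge, so the moment about the hinge is M = F × 1.86667 = 92.0617 × 1.86667 = 171.849 kN·m.

M ≈ 171.8 kN·m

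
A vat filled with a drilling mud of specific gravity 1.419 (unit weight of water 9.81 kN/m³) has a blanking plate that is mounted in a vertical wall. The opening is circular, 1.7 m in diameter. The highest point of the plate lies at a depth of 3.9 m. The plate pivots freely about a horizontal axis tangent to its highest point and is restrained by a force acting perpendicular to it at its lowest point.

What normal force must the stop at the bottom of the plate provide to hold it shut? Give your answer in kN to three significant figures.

P ≈ 78.4 kN

γ = 1.419 × 9.81 = 13.92039 kN/m³.
The centroid is at the centre, 0.85 m below the top of the plate, so the centroid depth is h_c = 3.9 + 0.85 = 4.75 m.
A = π(0.85)² = 2.2698 m².
Resultant F = γ·h_c·A = 13.92039 × 4.75 × 2.2698 = 150.083 kN.
I_c = πr⁴/4 = π × 0.85⁴/4 = 0.409983 m⁴.
Centre of pressure: y_p = y_c + I_c/(y_c·A) = 4.75 + 0.409983/(4.75 × 2.2698) = 4.75 + 0.0380264 = 4.78803 m along the plane.
The resultant acts 0.85 + 0.0380264 = 0.888026 m (along the plate) below the hinge at the top edge, so the moment about the hinge is M = F × 0.888026 = 150.083 × 0.888026 = 133.278 kN·m.
A normal force at the bottom, 1.7 m from the hinge, must supply this moment: P = 133.278/1.7 = 78.3988 kN.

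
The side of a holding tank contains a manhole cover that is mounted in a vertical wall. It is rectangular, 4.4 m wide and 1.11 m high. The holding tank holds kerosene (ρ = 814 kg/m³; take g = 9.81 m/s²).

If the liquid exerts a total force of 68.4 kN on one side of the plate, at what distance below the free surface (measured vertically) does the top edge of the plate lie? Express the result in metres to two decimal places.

d_top ≈ 1.20 m

γ = ρg = 814 × 9.81 / 1000 = 7.98534 kN/m³.
A = 4.4 × 1.11 = 4.884 m².
From F = γ·h_c·A, the centroid depth is h_c = 68.4/(7.98534 × 4.884) = 1.75383 m.
The centroid lies 1.11/2 = 0.555 m below the top edge, so the top edge sits at h_top = 1.75383 − 0.555 = 1.19883 m below the surface.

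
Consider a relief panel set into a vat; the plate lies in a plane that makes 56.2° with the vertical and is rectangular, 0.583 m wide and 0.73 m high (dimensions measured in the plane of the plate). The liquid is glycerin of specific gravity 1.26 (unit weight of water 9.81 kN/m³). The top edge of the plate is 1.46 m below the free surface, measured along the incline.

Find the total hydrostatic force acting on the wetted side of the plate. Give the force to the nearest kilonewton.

γ = 1.26 × 9.81 = 12.3606 kN/m³.
The plate makes 56.2° with the vertical, i.e. θ = 90° − 56.2° = 33.8° to the horizontal. Measuring y along the incline from the free-surface line, vertical depth h = y·sinθ with sinθ = 0.556296.
The centroid lies 0.73/2 = 0.365 m below the top edge, so y_c = 1.46 + 0.365 = 1.825 m and h_c = 1.825 × 0.556296 = 1.01524 m.
A = 0.583 × 0.73 = 0.42559 m².
Resultant F = γ·h_c·A = 12.3606 × 1.01524 × 0.42559 = 5.34072 kN.

F ≈ 5 kN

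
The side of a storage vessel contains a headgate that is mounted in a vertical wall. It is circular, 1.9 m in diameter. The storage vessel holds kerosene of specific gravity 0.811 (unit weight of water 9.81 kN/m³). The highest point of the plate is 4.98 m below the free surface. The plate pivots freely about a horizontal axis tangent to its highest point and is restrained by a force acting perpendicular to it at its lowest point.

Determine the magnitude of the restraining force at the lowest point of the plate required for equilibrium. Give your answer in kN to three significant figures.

P ≈ 69.6 kN

γ = 0.811 × 9.81 = 7.95591 kN/m³.
The centroid is at the centre, 0.95 m below the top of the plate, so the centroid depth is h_c = 4.98 + 0.95 = 5.93 m.
A = π(0.95)² = 2.83529 m².
Resultant F = γ·h_c·A = 7.95591 × 5.93 × 2.83529 = 133.765 kN.
I_c = πr⁴/4 = π × 0.95⁴/4 = 0.639712 m⁴.
Centre of pressure: y_p = y_c + I_c/(y_c·A) = 5.93 + 0.639712/(5.93 × 2.83529) = 5.93 + 0.038048 = 5.96805 m along the plane.
The resultant acts 0.95 + 0.038048 = 0.988048 m (along the plate) below the hinge at the top edge, so the moment about the hinge is M = F × 0.988048 = 133.765 × 0.988048 = 132.166 kN·m.
A normal force at the bottom, 1.9 m from the hinge, must supply this moment: P = 132.166/1.9 = 69.5611 kN.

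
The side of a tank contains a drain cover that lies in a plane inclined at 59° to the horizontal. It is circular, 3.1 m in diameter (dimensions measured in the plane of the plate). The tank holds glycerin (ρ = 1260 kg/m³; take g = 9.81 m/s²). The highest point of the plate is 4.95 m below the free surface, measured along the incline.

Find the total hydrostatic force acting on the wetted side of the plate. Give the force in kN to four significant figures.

F ≈ 519.8 kN

γ = ρg = 1260 × 9.81 / 1000 = 12.3606 kN/m³.
Let θ = 59° be the plate's angle to the horizontal; measure y along the incline from where the plane meets the free surface. Vertical depth h = y·sinθ with sinθ = 0.857167.
The centroid is at the centre, 1.55 m below the top of the plate, so y_c = 4.95 + 1.55 = 6.5 m and h_c = 6.5 × 0.857167 = 5.57159 m.
A = π(1.55)² = 7.54768 m².
Resultant F = γ·h_c·A = 12.3606 × 5.57159 × 7.54768 = 519.795 kN.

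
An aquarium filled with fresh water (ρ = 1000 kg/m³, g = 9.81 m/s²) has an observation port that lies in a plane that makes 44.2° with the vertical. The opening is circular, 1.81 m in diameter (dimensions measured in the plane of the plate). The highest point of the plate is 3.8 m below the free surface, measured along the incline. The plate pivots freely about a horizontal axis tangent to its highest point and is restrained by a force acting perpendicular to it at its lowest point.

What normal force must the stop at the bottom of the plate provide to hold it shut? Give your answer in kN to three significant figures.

P ≈ 44.6 kN

γ = ρg = 1000 × 9.81 = 9810 N/m³ = 9.81 kN/m³.
The plate makes 44.2° with the vertical, i.e. θ = 90° − 44.2° = 45.8° to the horizontal. Measuring y along the incline from the free-surface line, vertical depth h = y·sinθ with sinθ = 0.716911.
The centroid is at the centre, 0.905 m below the top of the plate, so y_c = 3.8 + 0.905 = 4.705 m and h_c = 4.705 × 0.716911 = 3.37307 m.
A = π(0.905)² = 2.57304 m².
Resultant F = γ·h_c·A = 9.81 × 3.37307 × 2.57304 = 85.1414 kN.
I_c = πr⁴/4 = π × 0.905⁴/4 = 0.526847 m⁴.
Centre of pressure: y_p = y_c + I_c/(y_c·A) = 4.705 + 0.526847/(4.705 × 2.57304) = 4.705 + 0.0435189 = 4.74852 m along the plane.
The resultant acts 0.905 + 0.0435189 = 0.948519 m (along the plate) below the hinge at the top edge, so the moment about the hinge is M = F × 0.948519 = 85.1414 × 0.948519 = 80.7582 kN·m.
A normal force at the bottom, 1.81 m from the hinge, must supply this moment: P = 80.7582/1.81 = 44.6178 kN.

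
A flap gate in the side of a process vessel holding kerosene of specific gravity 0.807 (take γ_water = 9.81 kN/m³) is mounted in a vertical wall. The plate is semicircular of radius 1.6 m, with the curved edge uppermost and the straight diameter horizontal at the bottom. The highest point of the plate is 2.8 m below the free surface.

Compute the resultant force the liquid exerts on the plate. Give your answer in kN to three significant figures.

F ≈ 118 kN

γ = 0.807 × 9.81 = 7.91667 kN/m³.
The centroid lies 4r/(3π) = 0.679061 m above the diameter, so r − 4r/(3π) = 1.6 − 0.679061 = 0.920939 m below the topmost point, so the centroid depth is h_c = 2.8 + 0.920939 = 3.72094 m.
A = πr²/2 = π × 1.6²/2 = 4.02124 m².
Resultant F = γ·h_c·A = 7.91667 × 3.72094 × 4.02124 = 118.455 kN.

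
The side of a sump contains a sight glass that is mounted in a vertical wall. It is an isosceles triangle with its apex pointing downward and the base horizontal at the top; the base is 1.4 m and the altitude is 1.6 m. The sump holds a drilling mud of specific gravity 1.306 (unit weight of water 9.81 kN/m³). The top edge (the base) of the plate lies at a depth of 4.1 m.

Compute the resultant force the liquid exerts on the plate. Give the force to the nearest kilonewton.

F ≈ 66 kN

γ = 1.306 × 9.81 = 12.81186 kN/m³.
With the apex down, the centroid sits h/3 = 1.6/3 = 0.533333 m below the base (the top edge), so the centroid depth is h_c = 4.1 + 0.533333 = 4.63333 m.
A = ½ × 1.4 × 1.6 = 1.12 m².
Resultant F = γ·h_c·A = 12.81186 × 4.63333 × 1.12 = 66.485 kN.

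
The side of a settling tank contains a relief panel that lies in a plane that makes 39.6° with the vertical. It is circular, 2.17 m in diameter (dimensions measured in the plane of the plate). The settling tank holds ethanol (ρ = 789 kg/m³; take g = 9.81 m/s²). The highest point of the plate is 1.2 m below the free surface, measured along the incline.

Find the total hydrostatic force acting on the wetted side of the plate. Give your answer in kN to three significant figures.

F ≈ 50.4 kN

γ = ρg = 789 × 9.81 / 1000 = 7.74009 kN/m³.
The plate makes 39.6° with the vertical, i.e. θ = 90° − 39.6° = 50.4° to the horizontal. Measuring y along the incline from the free-surface line, vertical depth h = y·sinθ with sinθ = 0.770513.
The centroid is at the centre, 1.085 m below the top of the plate, so y_c = 1.2 + 1.085 = 2.285 m and h_c = 2.285 × 0.770513 = 1.76062 m.
A = π(1.085)² = 3.69836 m².
Resultant F = γ·h_c·A = 7.74009 × 1.76062 × 3.69836 = 50.3989 kN.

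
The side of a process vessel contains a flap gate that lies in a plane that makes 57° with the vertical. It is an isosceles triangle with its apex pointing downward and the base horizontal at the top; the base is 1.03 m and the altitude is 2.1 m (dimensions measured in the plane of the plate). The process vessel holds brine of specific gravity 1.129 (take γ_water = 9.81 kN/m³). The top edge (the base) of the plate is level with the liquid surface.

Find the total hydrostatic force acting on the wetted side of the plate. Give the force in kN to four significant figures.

γ = 1.129 × 9.81 = 11.07549 kN/m³.
The plate makes 57° with the vertical, i.e. θ = 90° − 57° = 33° to the horizontal. Measuring y along the incline from the free-surface line, vertical depth h = y·sinθ with sinθ = 0.544639.
With the apex down, the centroid sits h/3 = 2.1/3 = 0.7 m below the base (the top edge), so y_c = 0.7 m and h_c = 0.7 × 0.544639 = 0.381247 m.
A = ½ × 1.03 × 2.1 = 1.0815 m².
Resultant F = γ·h_c·A = 11.07549 × 0.381247 × 1.0815 = 4.56663 kN.

F ≈ 4.567 kN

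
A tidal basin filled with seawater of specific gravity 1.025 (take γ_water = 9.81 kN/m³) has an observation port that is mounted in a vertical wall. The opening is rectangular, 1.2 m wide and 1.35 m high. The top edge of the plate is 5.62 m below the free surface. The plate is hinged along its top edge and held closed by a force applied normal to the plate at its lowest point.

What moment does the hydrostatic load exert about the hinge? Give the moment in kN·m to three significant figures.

M ≈ 71.7 kN·m

γ = 1.025 × 9.81 = 10.05525 kN/m³.
The centroid lies 1.35/2 = 0.675 m below the top edge, so the centroid depth is h_c = 5.62 + 0.675 = 6.295 m.
A = 1.2 × 1.35 = 1.62 m².
Resultant F = γ·h_c·A = 10.05525 × 6.295 × 1.62 = 102.542 kN.
I_c = b·h³/12 = 1.2 × 1.35³/12 = 0.246038 m⁴.
Centre of pressure: y_p = y_c + I_c/(y_c·A) = 6.295 + 0.246038/(6.295 × 1.62) = 6.295 + 0.0241263 = 6.31913 m along the plane.
The resultant acts 0.675 + 0.0241263 = 0.699126 m (along the plate) below the hinge at the top edge, so the moment about the hinge is M = F × 0.699126 = 102.542 × 0.699126 = 71.6898 kN·m.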